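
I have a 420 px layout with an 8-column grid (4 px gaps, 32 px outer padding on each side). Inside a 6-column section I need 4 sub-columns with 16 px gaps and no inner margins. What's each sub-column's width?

54.5 px

Subtract both margins: 420 − 2·32 = 356 px.
8 columns + 7 gaps: 8c + 7·4 = 356.
8c = 356 − 28 = 328, so c = 41 px.
6 columns plus 5 gaps: 246 + 20 = 266 px.
4 columns + 3 gaps: 4d + 3·16 = 266.
4d = 266 − 48 = 218, so d = 54.5 px.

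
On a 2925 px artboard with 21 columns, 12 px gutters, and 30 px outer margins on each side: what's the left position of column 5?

Subtract both margins: 2925 − 2·30 = 2865 px.
Subtracting 20 gutters of 12 leaves 2625 for 21 columns, so c = 125 px.
Each column+gutter stride is 137 px; 4 of them past the 30 px margin is 30 + 548 = 578 px.

578 px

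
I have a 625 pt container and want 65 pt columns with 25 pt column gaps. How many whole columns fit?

k columns need k·65 + (k−1)·25 = k·90 − 25.
k·90 − 25 ≤ 625 → k ≤ 650 / 90 ≈ 7.22, so k = 7.

7 columns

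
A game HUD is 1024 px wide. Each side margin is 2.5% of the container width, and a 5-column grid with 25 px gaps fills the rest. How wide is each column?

1024 × (1 − 2·2.5%) = 1024 × 95% = 972.8 px for the columns.
Subtracting 4 gaps of 25 leaves 872.8 for 5 columns, so c = 174.56 px.

174.56 px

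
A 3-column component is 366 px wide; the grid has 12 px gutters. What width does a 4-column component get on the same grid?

492 px

Subtracting 2 gutters of 12 leaves 342 for 3 columns, so c = 114 px.
4 columns plus 3 gutters: 456 + 36 = 492 px.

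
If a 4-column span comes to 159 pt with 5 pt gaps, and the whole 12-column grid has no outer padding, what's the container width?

487 pt

159 − 3·5 = 144; ÷4 gives c = 36 pt.
Total width: 12·36 + 11·5 = 487 pt.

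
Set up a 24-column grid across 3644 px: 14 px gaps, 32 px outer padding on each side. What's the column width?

Content width = 3644 − 2·32 = 3580 px.
24c + 23·14 = 3580 → 24c = 3258 → c = 135.75 px.

135.75 px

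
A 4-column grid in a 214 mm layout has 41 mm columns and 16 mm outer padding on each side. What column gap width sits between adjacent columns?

Subtract both margins: 214 − 2·16 = 182 mm.
4·41 + 3g = 182 → 3g = 18 → g = 6 mm.

6 mm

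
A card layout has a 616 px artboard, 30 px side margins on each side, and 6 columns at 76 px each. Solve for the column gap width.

Inside the margins: 616 − 60 = 556 px.
6·76 + 5g = 556 → 5g = 100 → g = 20 px.

20 px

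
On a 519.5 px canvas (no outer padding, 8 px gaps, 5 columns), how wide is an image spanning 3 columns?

5c + 4·8 = 519.5 → 5c = 487.5 → c = 97.5 px.
3 columns plus 2 gaps: 292.5 + 16 = 308.5 px.

308.5 px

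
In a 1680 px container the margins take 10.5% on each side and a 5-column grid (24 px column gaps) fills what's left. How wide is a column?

246.24 px

1680 × (1 − 2·10.5%) = 1680 × 79% = 1327.2 px for the columns.
5 columns + 4 column gaps: 5c + 4·24 = 1327.2.
5c = 1327.2 − 96 = 1231.2, so c = 246.24 px.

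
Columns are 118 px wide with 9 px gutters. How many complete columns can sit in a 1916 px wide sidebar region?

15 columns

Each extra column adds 118 + 9 = 127 px.
(1916 + 9) / 127 = 15.16, so 15 columns fit.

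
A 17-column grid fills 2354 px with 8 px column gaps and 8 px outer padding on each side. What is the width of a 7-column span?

958 px

Subtract both margins: 2354 − 2·8 = 2338 px.
2338 − 16·8 = 2210; ÷17 gives c = 130 px.
7-column span = 7·130 + 6·8 = 958 px.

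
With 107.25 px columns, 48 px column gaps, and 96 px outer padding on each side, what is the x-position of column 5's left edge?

Before column 5: the margin + 4 columns + 4 column gaps.
Offset = 96 + 4·(107.25 + 48) = 96 + 621 = 717 px.

717 px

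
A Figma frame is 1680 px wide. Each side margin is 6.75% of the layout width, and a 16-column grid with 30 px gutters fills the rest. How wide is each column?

Each margin = 6.75% of 1680 = 113.4 px; content = 1680 − 2·113.4 = 1453.2 px.
16c + 15·30 = 1453.2 → 16c = 1003.2 → c = 62.7 px.

62.7 px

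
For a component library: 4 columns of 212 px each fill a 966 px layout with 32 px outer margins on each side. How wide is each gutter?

Content width = 966 − 2·32 = 902 px.
4·212 + 3g = 902 → 3g = 54 → g = 18 px.

18 px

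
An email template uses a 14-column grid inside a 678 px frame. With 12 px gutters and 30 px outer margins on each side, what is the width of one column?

33 px

Subtract both margins: 678 − 2·30 = 618 px.
14c + 13·12 = 618 → 14c = 462 → c = 33 px.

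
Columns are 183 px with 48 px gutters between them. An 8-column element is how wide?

8 columns plus 7 gutters: 1464 + 336 = 1800 px.

1800 px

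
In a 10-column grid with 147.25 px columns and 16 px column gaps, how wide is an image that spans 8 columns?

1290 px

8 columns plus 7 column gaps: 1178 + 112 = 1290 px.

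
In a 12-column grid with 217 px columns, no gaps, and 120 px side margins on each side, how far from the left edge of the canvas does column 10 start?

Before column 10: the margin + 9 columns + 9 gaps.
Offset = 120 + 9·(217 + 0) = 120 + 1953 = 2073 px.

2073 px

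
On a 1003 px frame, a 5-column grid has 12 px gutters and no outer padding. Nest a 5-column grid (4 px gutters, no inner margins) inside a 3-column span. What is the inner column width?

5c + 4·12 = 1003 → 5c = 955 → c = 191 px.
3 columns plus 2 gutters: 573 + 24 = 597 px.
597 − 4·4 = 581; ÷5 gives d = 116.2 px.

116.2 px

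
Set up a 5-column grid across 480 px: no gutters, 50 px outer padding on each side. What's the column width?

Content width = 480 − 2·50 = 380 px.
380 / 5 = 76 px per column.

76 px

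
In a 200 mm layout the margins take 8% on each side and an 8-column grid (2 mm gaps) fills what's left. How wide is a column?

Each margin = 8% of 200 = 16 mm; content = 200 − 2·16 = 168 mm.
168 − 7·2 = 154; ÷8 gives c = 19.25 mm.

19.25 mm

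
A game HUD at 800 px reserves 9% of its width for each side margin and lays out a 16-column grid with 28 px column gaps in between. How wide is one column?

Each margin = 9% of 800 = 72 px; content = 800 − 2·72 = 656 px.
16 columns + 15 column gaps: 16c + 15·28 = 656.
16c = 656 − 420 = 236, so c = 14.75 px.

14.75 px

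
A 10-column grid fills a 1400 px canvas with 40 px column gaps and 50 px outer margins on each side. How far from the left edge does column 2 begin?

184 px

Take off 100 px of margins, leaving 1300 px.
Subtracting 9 column gaps of 40 leaves 940 for 10 columns, so c = 94 px.
Column 2 starts at margin + 1·(column + gutter) = 50 + 1·134 = 184 px.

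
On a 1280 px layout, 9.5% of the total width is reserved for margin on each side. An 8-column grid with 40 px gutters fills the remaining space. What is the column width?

94.6 px

Margins: 9.5% × 1280 = 121.6 px each, so content = 1280 − 243.2 = 1036.8 px.
8c + 7·40 = 1036.8 → 8c = 756.8 → c = 94.6 px.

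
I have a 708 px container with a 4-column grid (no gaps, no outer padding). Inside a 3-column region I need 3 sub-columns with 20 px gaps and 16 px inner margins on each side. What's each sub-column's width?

4c = 708 → c = 177 px.
With no gaps, 3 columns span 3·177 = 531 px.
Inner content = 531 − 2·16 = 499 px.
3d + 2·20 = 499 → 3d = 459 → d = 153 px.

153 px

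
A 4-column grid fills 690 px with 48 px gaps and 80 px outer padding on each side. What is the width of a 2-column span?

241 px

Subtract both margins: 690 − 2·80 = 530 px.
4c + 3·48 = 530 → 4c = 386 → c = 96.5 px.
Span of 2: 2·96.5 + 1·48 = 193 + 48 = 241 px.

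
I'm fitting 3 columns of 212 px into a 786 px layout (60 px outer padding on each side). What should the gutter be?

15 px

Inside the margins: 786 − 120 = 666 px.
3 columns take 3·212 = 636 px; remaining 30 splits into 2 gutters.
g = 30 / 2 = 15 px.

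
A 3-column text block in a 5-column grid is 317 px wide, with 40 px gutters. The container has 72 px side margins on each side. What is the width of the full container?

Subtracting 2 gutters of 40 leaves 237 for 3 columns, so c = 79 px.
Total width: 2·72 + 5·79 + 4·40 = 699 px.

699 px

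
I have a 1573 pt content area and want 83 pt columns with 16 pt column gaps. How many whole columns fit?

k columns need k·83 + (k−1)·16 = k·99 − 16.
k·99 − 16 ≤ 1573 → k ≤ 1589 / 99 ≈ 16.05, so k = 16.

16 columns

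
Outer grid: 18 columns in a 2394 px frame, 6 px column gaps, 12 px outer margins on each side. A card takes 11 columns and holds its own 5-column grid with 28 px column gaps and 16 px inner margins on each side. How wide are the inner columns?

Inside the margins: 2394 − 24 = 2370 px.
2370 − 17·6 = 2268; ÷18 gives c = 126 px.
Span of 11: 11·126 + 10·6 = 1386 + 60 = 1446 px.
Inner content = 1446 − 2·16 = 1414 px.
5d + 4·28 = 1414 → 5d = 1302 → d = 260.4 px.

260.4 px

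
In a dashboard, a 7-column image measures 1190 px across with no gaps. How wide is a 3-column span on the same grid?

510 px

1190 / 7 = 170 px per column.
3-column span = 3·170 = 510 px.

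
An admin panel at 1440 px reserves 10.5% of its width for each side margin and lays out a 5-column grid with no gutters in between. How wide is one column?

227.52 px

1440 × (1 − 2·10.5%) = 1440 × 79% = 1137.6 px for the columns.
5c = 1137.6 → c = 227.52 px.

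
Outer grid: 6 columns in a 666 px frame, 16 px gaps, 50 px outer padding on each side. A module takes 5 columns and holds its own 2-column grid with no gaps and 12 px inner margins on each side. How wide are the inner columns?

Subtract both margins: 666 − 2·50 = 566 px.
6 columns + 5 gaps: 6c + 5·16 = 566.
6c = 566 − 80 = 486, so c = 81 px.
5 columns plus 4 gaps: 405 + 64 = 469 px.
Inner content = 469 − 2·12 = 445 px.
445 / 2 = 222.5 px per column.

222.5 px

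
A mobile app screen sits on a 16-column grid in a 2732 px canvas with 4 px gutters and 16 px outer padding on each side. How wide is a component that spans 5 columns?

Take off 32 px of margins, leaving 2700 px.
Subtracting 15 gutters of 4 leaves 2640 for 16 columns, so c = 165 px.
5 columns plus 4 gutters: 825 + 16 = 841 px.

841 px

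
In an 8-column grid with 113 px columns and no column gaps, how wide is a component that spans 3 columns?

339 px

3-column span = 3·113 = 339 px.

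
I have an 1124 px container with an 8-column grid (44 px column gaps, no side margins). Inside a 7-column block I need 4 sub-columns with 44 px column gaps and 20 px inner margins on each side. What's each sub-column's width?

1124 − 7·44 = 816; ÷8 gives c = 102 px.
7 columns plus 6 column gaps: 714 + 264 = 978 px.
Inner content = 978 − 2·20 = 938 px.
Subtracting 3 column gaps of 44 leaves 806 for 4 columns, so d = 201.5 px.

201.5 px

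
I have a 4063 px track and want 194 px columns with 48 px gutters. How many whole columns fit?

Each extra column adds 194 + 48 = 242 px.
(4063 + 48) / 242 = 16.99, so 16 columns fit.

16 columns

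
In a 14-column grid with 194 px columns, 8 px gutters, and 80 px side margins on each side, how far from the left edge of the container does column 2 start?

282 px

Column 2 starts at margin + 1·(column + gutter) = 80 + 1·202 = 282 px.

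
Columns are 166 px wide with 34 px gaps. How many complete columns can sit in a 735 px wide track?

3 columns

k columns need k·166 + (k−1)·34 = k·200 − 34.
k·200 − 34 ≤ 735 → k ≤ 769 / 200 ≈ 3.85, so k = 3.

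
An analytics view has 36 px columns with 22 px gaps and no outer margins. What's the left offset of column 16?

870 px

Each column+gutter stride is 58 px; with no margin, 15 of them is 870 px.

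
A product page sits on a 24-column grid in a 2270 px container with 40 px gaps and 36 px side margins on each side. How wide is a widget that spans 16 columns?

1452 px

Take off 72 px of margins, leaving 2198 px.
24c + 23·40 = 2198 → 24c = 1278 → c = 53.25 px.
16-column span = 16·53.25 + 15·40 = 1452 px.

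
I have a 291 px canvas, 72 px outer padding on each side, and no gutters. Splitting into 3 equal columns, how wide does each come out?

Content width = 291 − 2·72 = 147 px.
3c = 147 → c = 49 px.

49 px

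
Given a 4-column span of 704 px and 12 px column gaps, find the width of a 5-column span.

Subtracting 3 column gaps of 12 leaves 668 for 4 columns, so c = 167 px.
5 columns plus 4 column gaps: 835 + 48 = 883 px.

883 px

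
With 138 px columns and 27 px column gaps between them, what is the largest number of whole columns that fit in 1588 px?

Each extra column adds 138 + 27 = 165 px.
(1588 + 27) / 165 = 9.79, so 9 columns fit.

9 columns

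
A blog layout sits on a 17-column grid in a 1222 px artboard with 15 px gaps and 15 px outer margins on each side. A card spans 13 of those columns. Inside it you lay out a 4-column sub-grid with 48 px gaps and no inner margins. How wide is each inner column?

Subtract both margins: 1222 − 2·15 = 1192 px.
17c + 16·15 = 1192 → 17c = 952 → c = 56 px.
Span of 13: 13·56 + 12·15 = 728 + 180 = 908 px.
Subtracting 3 gaps of 48 leaves 764 for 4 columns, so d = 191 px.

191 px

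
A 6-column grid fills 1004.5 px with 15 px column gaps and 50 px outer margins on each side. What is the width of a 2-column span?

291.5 px

Take off 100 px of margins, leaving 904.5 px.
6c + 5·15 = 904.5 → 6c = 829.5 → c = 138.25 px.
Span of 2: 2·138.25 + 1·15 = 276.5 + 15 = 291.5 px.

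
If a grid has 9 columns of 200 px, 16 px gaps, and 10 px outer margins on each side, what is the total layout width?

Layout = 2·10 + 9·200 + 8·16 = 20 + 1800 + 128 = 1948 px.

1948 px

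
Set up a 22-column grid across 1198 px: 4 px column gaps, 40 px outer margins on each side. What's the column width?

Content width = 1198 − 2·40 = 1118 px.
22c + 21·4 = 1118 → 22c = 1034 → c = 47 px.

47 px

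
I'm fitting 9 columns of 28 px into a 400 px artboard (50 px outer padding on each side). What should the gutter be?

6 px

Take off 100 px of margins, leaving 300 px.
Columns use 252 px, leaving 48 px across 8 gutters = 6 px each.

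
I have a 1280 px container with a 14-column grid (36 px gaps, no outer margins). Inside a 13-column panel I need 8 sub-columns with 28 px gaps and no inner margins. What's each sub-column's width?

123.75 px

Subtracting 13 gaps of 36 leaves 812 for 14 columns, so c = 58 px.
Span of 13: 13·58 + 12·36 = 754 + 432 = 1186 px.
8 columns + 7 gaps: 8d + 7·28 = 1186.
8d = 1186 − 196 = 990, so d = 123.75 px.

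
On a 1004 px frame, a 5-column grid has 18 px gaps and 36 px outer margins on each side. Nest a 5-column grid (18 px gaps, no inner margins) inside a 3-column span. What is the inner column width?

Subtract both margins: 1004 − 2·36 = 932 px.
5c + 4·18 = 932 → 5c = 860 → c = 172 px.
3 columns plus 2 gaps: 516 + 36 = 552 px.
552 − 4·18 = 480; ÷5 gives d = 96 px.

96 px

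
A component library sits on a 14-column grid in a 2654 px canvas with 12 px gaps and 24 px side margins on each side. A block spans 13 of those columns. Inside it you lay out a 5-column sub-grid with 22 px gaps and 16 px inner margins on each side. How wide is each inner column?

Inside the margins: 2654 − 48 = 2606 px.
14c + 13·12 = 2606 → 14c = 2450 → c = 175 px.
13-column span = 13·175 + 12·12 = 2419 px.
Inner content = 2419 − 2·16 = 2387 px.
2387 − 4·22 = 2299; ÷5 gives d = 459.8 px.

459.8 px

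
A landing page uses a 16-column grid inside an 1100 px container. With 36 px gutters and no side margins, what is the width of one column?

Subtracting 15 gutters of 36 leaves 560 for 16 columns, so c = 35 px.

35 px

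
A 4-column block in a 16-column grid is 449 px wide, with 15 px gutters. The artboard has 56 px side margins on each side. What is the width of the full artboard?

4c + 3·15 = 449 → 4c = 404 → c = 101 px.
Total width: 2·56 + 16·101 + 15·15 = 1953 px.

1953 px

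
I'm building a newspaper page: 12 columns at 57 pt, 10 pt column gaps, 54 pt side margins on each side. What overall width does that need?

902 pt

Adding margins, columns and gutters: 108 + 684 + 110 = 902 pt.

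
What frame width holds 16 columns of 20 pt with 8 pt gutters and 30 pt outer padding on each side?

Total width: 2·30 + 16·20 + 15·8 = 500 pt.

500 pt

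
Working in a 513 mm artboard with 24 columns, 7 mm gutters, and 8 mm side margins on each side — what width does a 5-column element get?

98 mm

Subtract both margins: 513 − 2·8 = 497 mm.
497 − 23·7 = 336; ÷24 gives c = 14 mm.
5 columns plus 4 gutters: 70 + 28 = 98 mm.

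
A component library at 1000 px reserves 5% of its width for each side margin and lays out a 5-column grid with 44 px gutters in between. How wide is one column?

Margins: 5% × 1000 = 50 px each, so content = 1000 − 100 = 900 px.
5 columns + 4 gutters: 5c + 4·44 = 900.
5c = 900 − 176 = 724, so c = 144.8 px.

144.8 px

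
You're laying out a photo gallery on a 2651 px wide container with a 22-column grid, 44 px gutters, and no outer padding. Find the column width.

78.5 px

22c + 21·44 = 2651 → 22c = 1727 → c = 78.5 px.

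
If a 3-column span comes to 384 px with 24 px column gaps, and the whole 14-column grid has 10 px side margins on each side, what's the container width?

3c + 2·24 = 384 → 3c = 336 → c = 112 px.
Total width: 2·10 + 14·112 + 13·24 = 1900 px.

1900 px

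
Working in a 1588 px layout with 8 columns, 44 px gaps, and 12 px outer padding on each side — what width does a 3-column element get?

559 px

Take off 24 px of margins, leaving 1564 px.
8c + 7·44 = 1564 → 8c = 1256 → c = 157 px.
3-column span = 3·157 + 2·44 = 559 px.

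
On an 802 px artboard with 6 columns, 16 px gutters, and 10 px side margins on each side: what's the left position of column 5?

Subtract both margins: 802 − 2·10 = 782 px.
6c + 5·16 = 782 → 6c = 702 → c = 117 px.
Each column+gutter stride is 133 px; 4 of them past the 10 px margin is 10 + 532 = 542 px.

542 px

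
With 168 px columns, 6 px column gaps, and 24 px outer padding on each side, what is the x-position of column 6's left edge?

894 px

Column 6 starts at margin + 5·(column + gutter) = 24 + 5·174 = 894 px.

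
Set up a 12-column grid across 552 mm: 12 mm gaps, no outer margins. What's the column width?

12c + 11·12 = 552 → 12c = 420 → c = 35 mm.

35 mm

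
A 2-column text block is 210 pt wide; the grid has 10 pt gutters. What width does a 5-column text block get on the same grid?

540 pt

210 − 1·10 = 200; ÷2 gives c = 100 pt.
Span of 5: 5·100 + 4·10 = 500 + 40 = 540 pt.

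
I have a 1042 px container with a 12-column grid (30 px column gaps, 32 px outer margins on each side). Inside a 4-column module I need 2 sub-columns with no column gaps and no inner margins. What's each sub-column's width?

Outer content = 1042 − 2·32 = 978 px.
978 − 11·30 = 648; ÷12 gives c = 54 px.
Span of 4: 4·54 + 3·30 = 216 + 90 = 306 px.
With no column gaps, each column is 306/2 = 153 px.

153 px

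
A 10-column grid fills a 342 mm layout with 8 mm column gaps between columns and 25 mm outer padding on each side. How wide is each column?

22 mm

Content width = 342 − 2·25 = 292 mm.
292 − 9·8 = 220; ÷10 gives c = 22 mm.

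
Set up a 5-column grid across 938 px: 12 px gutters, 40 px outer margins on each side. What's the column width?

162 px

Take off 80 px of margins, leaving 858 px.
858 − 4·12 = 810; ÷5 gives c = 162 px.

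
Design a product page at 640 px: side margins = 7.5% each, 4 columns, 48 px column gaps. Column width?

640 × (1 − 2·7.5%) = 640 × 85% = 544 px for the columns.
Subtracting 3 column gaps of 48 leaves 400 for 4 columns, so c = 100 px.

100 px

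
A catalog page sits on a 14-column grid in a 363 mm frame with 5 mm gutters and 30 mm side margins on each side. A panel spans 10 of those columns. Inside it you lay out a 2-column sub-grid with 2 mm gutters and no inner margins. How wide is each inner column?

106.5 mm

Outer content = 363 − 2·30 = 303 mm.
14c + 13·5 = 303 → 14c = 238 → c = 17 mm.
Span of 10: 10·17 + 9·5 = 170 + 45 = 215 mm.
215 − 1·2 = 213; ÷2 gives d = 106.5 mm.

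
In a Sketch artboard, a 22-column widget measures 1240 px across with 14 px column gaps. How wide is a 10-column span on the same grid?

556 px

1240 − 21·14 = 946; ÷22 gives c = 43 px.
10-column span = 10·43 + 9·14 = 556 px.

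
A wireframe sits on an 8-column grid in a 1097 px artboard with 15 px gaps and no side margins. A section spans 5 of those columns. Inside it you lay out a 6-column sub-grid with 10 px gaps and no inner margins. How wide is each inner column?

105 px

8 columns + 7 gaps: 8c + 7·15 = 1097.
8c = 1097 − 105 = 992, so c = 124 px.
5-column span = 5·124 + 4·15 = 680 px.
680 − 5·10 = 630; ÷6 gives d = 105 px.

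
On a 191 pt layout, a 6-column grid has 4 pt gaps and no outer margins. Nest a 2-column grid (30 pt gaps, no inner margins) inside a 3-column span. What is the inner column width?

31.75 pt

6 columns + 5 gaps: 6c + 5·4 = 191.
6c = 191 − 20 = 171, so c = 28.5 pt.
3-column span = 3·28.5 + 2·4 = 93.5 pt.
2d + 1·30 = 93.5 → 2d = 63.5 → d = 31.75 pt.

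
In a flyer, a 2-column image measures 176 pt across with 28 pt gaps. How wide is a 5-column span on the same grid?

Subtracting 1 gap of 28 leaves 148 for 2 columns, so c = 74 pt.
5-column span = 5·74 + 4·28 = 482 pt.

482 pt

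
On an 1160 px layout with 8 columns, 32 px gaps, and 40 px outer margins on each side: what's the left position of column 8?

Take off 80 px of margins, leaving 1080 px.
1080 − 7·32 = 856; ÷8 gives c = 107 px.
Before column 8: the margin + 7 columns + 7 gaps.
Offset = 40 + 7·(107 + 32) = 40 + 973 = 1013 px.

1013 px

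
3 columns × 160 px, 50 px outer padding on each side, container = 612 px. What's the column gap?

16 px

Content width = 612 − 2·50 = 512 px.
3 columns take 3·160 = 480 px; remaining 32 splits into 2 column gaps.
g = 32 / 2 = 16 px.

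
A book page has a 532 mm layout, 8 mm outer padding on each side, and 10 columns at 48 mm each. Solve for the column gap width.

Subtract both margins: 532 − 2·8 = 516 mm.
10·48 + 9g = 516 → 9g = 36 → g = 4 mm.

4 mm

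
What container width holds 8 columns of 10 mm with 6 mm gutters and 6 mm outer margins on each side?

134 mm

Total width: 2·6 + 8·10 + 7·6 = 134 mm.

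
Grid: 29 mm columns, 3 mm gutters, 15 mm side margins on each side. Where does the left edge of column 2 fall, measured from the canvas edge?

47 mm

Column 2 starts at margin + 1·(column + gutter) = 15 + 1·32 = 47 mm.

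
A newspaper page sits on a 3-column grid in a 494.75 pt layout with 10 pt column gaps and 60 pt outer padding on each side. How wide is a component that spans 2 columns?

246.5 pt

Content width = 494.75 − 2·60 = 374.75 pt.
3c + 2·10 = 374.75 → 3c = 354.75 → c = 118.25 pt.
2-column span = 2·118.25 + 1·10 = 246.5 pt.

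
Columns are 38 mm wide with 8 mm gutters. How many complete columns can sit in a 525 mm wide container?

11 columns

11 columns: 11·38 + 10·8 = 498 mm ≤ 525.
12 columns: 544 mm > 525. So 11.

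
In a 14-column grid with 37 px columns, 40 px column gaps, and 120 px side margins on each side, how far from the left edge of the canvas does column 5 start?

Each column+gutter stride is 77 px; 4 of them past the 120 px margin is 120 + 308 = 428 px.

428 px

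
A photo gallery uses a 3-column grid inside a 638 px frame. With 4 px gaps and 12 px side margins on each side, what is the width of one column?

202 px

Inside the margins: 638 − 24 = 614 px.
Subtracting 2 gaps of 4 leaves 606 for 3 columns, so c = 202 px.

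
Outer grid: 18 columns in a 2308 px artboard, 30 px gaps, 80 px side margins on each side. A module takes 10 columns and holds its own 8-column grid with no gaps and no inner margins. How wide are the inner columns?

Outer content = 2308 − 2·80 = 2148 px.
Subtracting 17 gaps of 30 leaves 1638 for 18 columns, so c = 91 px.
10-column span = 10·91 + 9·30 = 1180 px.
1180 / 8 = 147.5 px per column.

147.5 px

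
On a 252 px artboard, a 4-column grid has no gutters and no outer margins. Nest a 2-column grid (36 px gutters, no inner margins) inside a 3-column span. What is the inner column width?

76.5 px

252 / 4 = 63 px per column.
With no gutters, 3 columns span 3·63 = 189 px.
189 − 1·36 = 153; ÷2 gives d = 76.5 px.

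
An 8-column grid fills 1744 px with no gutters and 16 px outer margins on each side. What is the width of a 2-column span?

428 px

Subtract both margins: 1744 − 2·16 = 1712 px.
8c = 1712 → c = 214 px.
With no gutters, 2 columns span 2·214 = 428 px.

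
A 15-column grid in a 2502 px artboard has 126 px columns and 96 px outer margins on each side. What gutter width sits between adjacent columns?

Content width = 2502 − 2·96 = 2310 px.
Columns use 1890 px, leaving 420 px across 14 gutters = 30 px each.

30 px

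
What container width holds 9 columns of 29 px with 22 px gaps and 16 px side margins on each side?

469 px

Container = 2·16 + 9·29 + 8·22 = 32 + 261 + 176 = 469 px.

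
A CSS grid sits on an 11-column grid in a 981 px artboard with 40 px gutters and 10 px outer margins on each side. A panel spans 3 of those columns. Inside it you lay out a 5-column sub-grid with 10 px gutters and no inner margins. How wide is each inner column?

38.6 px

Subtract both margins: 981 − 2·10 = 961 px.
961 − 10·40 = 561; ÷11 gives c = 51 px.
3-column span = 3·51 + 2·40 = 233 px.
5d + 4·10 = 233 → 5d = 193 → d = 38.6 px.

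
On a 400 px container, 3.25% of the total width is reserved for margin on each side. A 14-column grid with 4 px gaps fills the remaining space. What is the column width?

23 px

Margins: 3.25% × 400 = 13 px each, so content = 400 − 26 = 374 px.
374 − 13·4 = 322; ÷14 gives c = 23 px.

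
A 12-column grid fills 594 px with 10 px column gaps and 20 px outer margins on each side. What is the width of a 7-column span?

Inside the margins: 594 − 40 = 554 px.
12 columns + 11 column gaps: 12c + 11·10 = 554.
12c = 554 − 110 = 444, so c = 37 px.
7-column span = 7·37 + 6·10 = 319 px.

319 px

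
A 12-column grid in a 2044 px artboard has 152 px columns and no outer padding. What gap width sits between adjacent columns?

20 px

12 columns take 12·152 = 1824 px; remaining 220 splits into 11 gaps.
g = 220 / 11 = 20 px.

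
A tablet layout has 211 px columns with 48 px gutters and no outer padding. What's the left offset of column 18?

No margin, so column 18 starts at 17·(column + gutter) = 17·259 = 4403 px.

4403 px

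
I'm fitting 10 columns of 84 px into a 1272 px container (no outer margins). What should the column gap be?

Columns use 840 px, leaving 432 px across 9 column gaps = 48 px each.

48 px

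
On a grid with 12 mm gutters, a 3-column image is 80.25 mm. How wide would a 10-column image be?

295.5 mm

Subtracting 2 gutters of 12 leaves 56.25 for 3 columns, so c = 18.75 mm.
10-column span = 10·18.75 + 9·12 = 295.5 mm.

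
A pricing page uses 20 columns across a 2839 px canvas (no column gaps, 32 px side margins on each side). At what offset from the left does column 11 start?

Content = 2839 − 2·32 = 2775 px.
20c = 2775 → c = 138.75 px.
Each column+gutter stride is 138.75 px; 10 of them past the 32 px margin is 32 + 1387.5 = 1419.5 px.

1419.5 px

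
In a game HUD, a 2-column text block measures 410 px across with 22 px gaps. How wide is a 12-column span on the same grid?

Subtracting 1 gap of 22 leaves 388 for 2 columns, so c = 194 px.
Span of 12: 12·194 + 11·22 = 2328 + 242 = 2570 px.

2570 px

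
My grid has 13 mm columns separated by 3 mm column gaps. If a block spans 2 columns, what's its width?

29 mm

2-column span = 2·13 + 1·3 = 29 mm.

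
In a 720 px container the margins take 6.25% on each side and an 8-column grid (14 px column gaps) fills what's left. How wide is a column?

66.5 px

720 × (1 − 2·6.25%) = 720 × 87.5% = 630 px for the columns.
630 − 7·14 = 532; ÷8 gives c = 66.5 px.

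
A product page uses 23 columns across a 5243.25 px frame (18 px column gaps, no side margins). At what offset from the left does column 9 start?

1830 px

5243.25 − 22·18 = 4847.25; ÷23 gives c = 210.75 px.
Before column 9: 8 columns + 8 column gaps.
Offset = 8·(210.75 + 18) = 8·228.75 = 1830 px.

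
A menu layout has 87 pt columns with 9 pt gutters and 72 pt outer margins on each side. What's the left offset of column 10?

936 pt

Each column+gutter stride is 96 pt; 9 of them past the 72 pt margin is 72 + 864 = 936 pt.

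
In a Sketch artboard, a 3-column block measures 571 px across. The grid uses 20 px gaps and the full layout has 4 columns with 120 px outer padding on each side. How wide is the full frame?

571 − 2·20 = 531; ÷3 gives c = 177 px.
Total width: 2·120 + 4·177 + 3·20 = 1008 px.

1008 px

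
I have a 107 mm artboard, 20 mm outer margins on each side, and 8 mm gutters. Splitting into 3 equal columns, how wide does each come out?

Content width = 107 − 2·20 = 67 mm.
3c + 2·8 = 67 → 3c = 51 → c = 17 mm.

17 mm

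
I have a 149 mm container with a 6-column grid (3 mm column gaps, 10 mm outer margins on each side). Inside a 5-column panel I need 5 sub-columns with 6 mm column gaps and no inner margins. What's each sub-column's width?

Take off 20 mm of margins, leaving 129 mm.
6c + 5·3 = 129 → 6c = 114 → c = 19 mm.
5 columns plus 4 column gaps: 95 + 12 = 107 mm.
5 columns + 4 column gaps: 5d + 4·6 = 107.
5d = 107 − 24 = 83, so d = 16.6 mm.

16.6 mm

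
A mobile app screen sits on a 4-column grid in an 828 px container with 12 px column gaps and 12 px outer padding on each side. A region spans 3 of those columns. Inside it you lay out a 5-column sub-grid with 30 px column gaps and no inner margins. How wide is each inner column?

96 px

Subtract both margins: 828 − 2·12 = 804 px.
4 columns + 3 column gaps: 4c + 3·12 = 804.
4c = 804 − 36 = 768, so c = 192 px.
3-column span = 3·192 + 2·12 = 600 px.
5 columns + 4 column gaps: 5d + 4·30 = 600.
5d = 600 − 120 = 480, so d = 96 px.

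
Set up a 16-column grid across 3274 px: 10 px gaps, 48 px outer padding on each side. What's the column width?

189.25 px

Take off 96 px of margins, leaving 3178 px.
3178 − 15·10 = 3028; ÷16 gives c = 189.25 px.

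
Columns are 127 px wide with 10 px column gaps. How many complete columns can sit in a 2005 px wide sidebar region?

14 columns

k columns need k·127 + (k−1)·10 = k·137 − 10.
k·137 − 10 ≤ 2005 → k ≤ 2015 / 137 ≈ 14.71, so k = 14.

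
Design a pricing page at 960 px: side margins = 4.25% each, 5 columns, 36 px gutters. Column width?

146.88 px

960 × (1 − 2·4.25%) = 960 × 91.5% = 878.4 px for the columns.
Subtracting 4 gutters of 36 leaves 734.4 for 5 columns, so c = 146.88 px.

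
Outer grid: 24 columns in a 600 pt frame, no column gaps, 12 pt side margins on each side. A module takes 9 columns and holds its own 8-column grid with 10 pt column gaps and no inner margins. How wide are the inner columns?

18.25 pt

Outer content = 600 − 2·12 = 576 pt.
24c = 576 → c = 24 pt.
9-column span = 9·24 = 216 pt.
216 − 7·10 = 146; ÷8 gives d = 18.25 pt.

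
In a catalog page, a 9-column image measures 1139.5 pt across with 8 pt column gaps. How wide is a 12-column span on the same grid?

Subtracting 8 column gaps of 8 leaves 1075.5 for 9 columns, so c = 119.5 pt.
12 columns plus 11 column gaps: 1434 + 88 = 1522 pt.

1522 pt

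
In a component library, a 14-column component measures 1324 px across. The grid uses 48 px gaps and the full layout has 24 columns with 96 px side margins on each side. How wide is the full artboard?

14 columns + 13 gaps: 14c + 13·48 = 1324.
14c = 1324 − 624 = 700, so c = 50 px.
Artboard = 2·96 + 24·50 + 23·48 = 192 + 1200 + 1104 = 2496 px.

2496 px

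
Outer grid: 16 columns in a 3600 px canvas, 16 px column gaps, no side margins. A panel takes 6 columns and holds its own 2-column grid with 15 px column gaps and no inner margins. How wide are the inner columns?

3600 − 15·16 = 3360; ÷16 gives c = 210 px.
Span of 6: 6·210 + 5·16 = 1260 + 80 = 1340 px.
1340 − 1·15 = 1325; ÷2 gives d = 662.5 px.

662.5 px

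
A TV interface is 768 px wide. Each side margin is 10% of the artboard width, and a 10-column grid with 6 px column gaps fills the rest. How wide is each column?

56.04 px

Each margin = 10% of 768 = 76.8 px; content = 768 − 2·76.8 = 614.4 px.
Subtracting 9 column gaps of 6 leaves 560.4 for 10 columns, so c = 56.04 px.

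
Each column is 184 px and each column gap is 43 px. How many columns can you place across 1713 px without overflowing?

Each extra column adds 184 + 43 = 227 px.
(1713 + 43) / 227 = 7.74, so 7 columns fit.

7 columns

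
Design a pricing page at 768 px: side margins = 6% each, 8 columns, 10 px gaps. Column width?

75.73 px

Each margin = 6% of 768 = 46.08 px; content = 768 − 2·46.08 = 675.84 px.
8 columns + 7 gaps: 8c + 7·10 = 675.84.
8c = 675.84 − 70 = 605.84, so c = 75.73 px.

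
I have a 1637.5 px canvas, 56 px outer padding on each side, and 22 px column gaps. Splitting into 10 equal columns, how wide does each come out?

132.75 px

Content width = 1637.5 − 2·56 = 1525.5 px.
10 columns + 9 column gaps: 10c + 9·22 = 1525.5.
10c = 1525.5 − 198 = 1327.5, so c = 132.75 px.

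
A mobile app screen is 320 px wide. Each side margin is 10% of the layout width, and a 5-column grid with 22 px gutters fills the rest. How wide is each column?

33.6 px

Each margin = 10% of 320 = 32 px; content = 320 − 2·32 = 256 px.
5 columns + 4 gutters: 5c + 4·22 = 256.
5c = 256 − 88 = 168, so c = 33.6 px.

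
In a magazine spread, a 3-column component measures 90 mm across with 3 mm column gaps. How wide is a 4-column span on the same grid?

Subtracting 2 column gaps of 3 leaves 84 for 3 columns, so c = 28 mm.
4 columns plus 3 column gaps: 112 + 9 = 121 mm.

121 mm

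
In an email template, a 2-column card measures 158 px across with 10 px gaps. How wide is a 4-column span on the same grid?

2 columns + 1 gap: 2c + 1·10 = 158.
2c = 158 − 10 = 148, so c = 74 px.
Span of 4: 4·74 + 3·10 = 296 + 30 = 326 px.

326 px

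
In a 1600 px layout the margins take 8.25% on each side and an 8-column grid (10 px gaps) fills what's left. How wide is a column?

158.25 px

1600 × (1 − 2·8.25%) = 1600 × 83.5% = 1336 px for the columns.
1336 − 7·10 = 1266; ÷8 gives c = 158.25 px.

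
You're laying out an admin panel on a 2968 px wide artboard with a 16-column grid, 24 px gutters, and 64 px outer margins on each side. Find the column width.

Content width = 2968 − 2·64 = 2840 px.
Subtracting 15 gutters of 24 leaves 2480 for 16 columns, so c = 155 px.

155 px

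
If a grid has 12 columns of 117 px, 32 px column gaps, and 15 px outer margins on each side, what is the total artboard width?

1786 px

Adding margins, columns and gutters: 30 + 1404 + 352 = 1786 px.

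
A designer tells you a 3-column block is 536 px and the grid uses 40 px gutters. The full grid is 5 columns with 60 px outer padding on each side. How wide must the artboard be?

1040 px

Subtracting 2 gutters of 40 leaves 456 for 3 columns, so c = 152 px.
Adding margins, columns and gutters: 120 + 760 + 160 = 1040 px.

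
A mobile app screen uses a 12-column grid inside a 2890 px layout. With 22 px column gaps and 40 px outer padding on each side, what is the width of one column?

Content width = 2890 − 2·40 = 2810 px.
2810 − 11·22 = 2568; ÷12 gives c = 214 px.

214 px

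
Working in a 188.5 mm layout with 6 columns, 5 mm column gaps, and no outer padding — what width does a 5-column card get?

6c + 5·5 = 188.5 → 6c = 163.5 → c = 27.25 mm.
5 columns plus 4 column gaps: 136.25 + 20 = 156.25 mm.

156.25 mm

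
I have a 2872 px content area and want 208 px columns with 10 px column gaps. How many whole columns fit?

Each extra column adds 208 + 10 = 218 px.
(2872 + 10) / 218 = 13.22, so 13 columns fit.

13 columns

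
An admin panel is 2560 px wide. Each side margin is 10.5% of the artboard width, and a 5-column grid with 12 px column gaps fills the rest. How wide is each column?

394.88 px

Margins: 10.5% × 2560 = 268.8 px each, so content = 2560 − 537.6 = 2022.4 px.
5 columns + 4 column gaps: 5c + 4·12 = 2022.4.
5c = 2022.4 − 48 = 1974.4, so c = 394.88 px.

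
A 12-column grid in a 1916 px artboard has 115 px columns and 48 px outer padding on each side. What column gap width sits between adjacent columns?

Take off 96 px of margins, leaving 1820 px.
12 columns take 12·115 = 1380 px; remaining 440 splits into 11 column gaps.
g = 440 / 11 = 40 px.

40 px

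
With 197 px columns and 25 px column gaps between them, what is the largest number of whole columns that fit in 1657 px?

Each extra column adds 197 + 25 = 222 px.
(1657 + 25) / 222 = 7.58, so 7 columns fit.

7 columns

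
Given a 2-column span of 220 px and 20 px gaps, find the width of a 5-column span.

2 columns + 1 gap: 2c + 1·20 = 220.
2c = 220 − 20 = 200, so c = 100 px.
Span of 5: 5·100 + 4·20 = 500 + 80 = 580 px.

580 px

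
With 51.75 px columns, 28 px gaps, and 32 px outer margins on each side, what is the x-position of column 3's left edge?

191.5 px

Before column 3: the margin + 2 columns + 2 gaps.
Offset = 32 + 2·(51.75 + 28) = 32 + 159.5 = 191.5 px.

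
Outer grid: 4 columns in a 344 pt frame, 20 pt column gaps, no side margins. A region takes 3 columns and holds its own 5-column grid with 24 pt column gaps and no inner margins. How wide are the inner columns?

31.4 pt

344 − 3·20 = 284; ÷4 gives c = 71 pt.
3 columns plus 2 column gaps: 213 + 40 = 253 pt.
253 − 4·24 = 157; ÷5 gives d = 31.4 pt.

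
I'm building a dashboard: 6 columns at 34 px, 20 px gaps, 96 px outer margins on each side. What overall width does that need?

Artboard = 2·96 + 6·34 + 5·20 = 192 + 204 + 100 = 496 px.

496 px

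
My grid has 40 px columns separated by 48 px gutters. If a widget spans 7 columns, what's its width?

568 px

7-column span = 7·40 + 6·48 = 568 px.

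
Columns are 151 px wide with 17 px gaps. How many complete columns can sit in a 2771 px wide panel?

Each extra column adds 151 + 17 = 168 px.
(2771 + 17) / 168 = 16.60, so 16 columns fit.

16 columns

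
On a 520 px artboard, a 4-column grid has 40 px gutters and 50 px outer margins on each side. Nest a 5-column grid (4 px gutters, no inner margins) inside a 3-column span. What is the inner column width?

57.8 px

Take off 100 px of margins, leaving 420 px.
4 columns + 3 gutters: 4c + 3·40 = 420.
4c = 420 − 120 = 300, so c = 75 px.
3 columns plus 2 gutters: 225 + 80 = 305 px.
5 columns + 4 gutters: 5d + 4·4 = 305.
5d = 305 − 16 = 289, so d = 57.8 px.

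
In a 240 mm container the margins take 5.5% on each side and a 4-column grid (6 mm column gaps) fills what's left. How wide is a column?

Each margin = 5.5% of 240 = 13.2 mm; content = 240 − 2·13.2 = 213.6 mm.
4 columns + 3 column gaps: 4c + 3·6 = 213.6.
4c = 213.6 − 18 = 195.6, so c = 48.9 mm.

48.9 mm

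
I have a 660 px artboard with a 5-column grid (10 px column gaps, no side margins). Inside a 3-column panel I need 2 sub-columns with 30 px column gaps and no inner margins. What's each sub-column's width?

181 px

Subtracting 4 column gaps of 10 leaves 620 for 5 columns, so c = 124 px.
3 columns plus 2 column gaps: 372 + 20 = 392 px.
2d + 1·30 = 392 → 2d = 362 → d = 181 px.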